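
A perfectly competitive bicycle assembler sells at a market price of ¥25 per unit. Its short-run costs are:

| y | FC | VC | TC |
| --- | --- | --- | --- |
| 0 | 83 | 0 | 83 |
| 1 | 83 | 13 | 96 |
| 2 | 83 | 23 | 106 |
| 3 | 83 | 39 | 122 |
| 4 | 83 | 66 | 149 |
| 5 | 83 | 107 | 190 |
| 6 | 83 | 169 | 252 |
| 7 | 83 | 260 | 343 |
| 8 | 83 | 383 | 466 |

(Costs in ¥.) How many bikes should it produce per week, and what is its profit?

y = 3; profit = -¥47

Compute π = P·y − TC at each output: y=0: -83; y=1: -71; y=2: -56; y=3: -47; y=4: -49; y=5: -65; y=6: -102; y=7: -168; y=8: -266.
Profit is maximized at y = 3. AVC there is 39/3 = ¥13 ≤ P, so producing beats shutting down (which would give -¥83).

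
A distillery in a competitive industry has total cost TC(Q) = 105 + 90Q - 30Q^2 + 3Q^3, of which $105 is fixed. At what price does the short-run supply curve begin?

$15 per unit

Short-run supply begins at min AVC. From VC = 90Q - 30Q^2 + 3Q^3, AVC = 90 - 30Q + 3Q^2.
dAVC/dQ = -30 + 6Q = 0 gives Q = 5. min AVC = 90 - 30·5 + 3·5^2 = 15.
For P < $15 the firm produces nothing.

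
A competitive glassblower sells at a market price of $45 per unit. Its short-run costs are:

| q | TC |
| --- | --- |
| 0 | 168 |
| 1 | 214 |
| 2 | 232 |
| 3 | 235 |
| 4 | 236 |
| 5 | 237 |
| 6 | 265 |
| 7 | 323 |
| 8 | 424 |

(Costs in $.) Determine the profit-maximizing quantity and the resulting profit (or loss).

Compute π = P·q − TC at each output: q=0: -168; q=1: -169; q=2: -142; q=3: -100; q=4: -56; q=5: -12; q=6: 5; q=7: -8; q=8: -64.
Profit is maximized at q = 6. AVC there is 97/6 = $16.17 ≤ P, so producing beats shutting down (which would give -$168).

q = 6; profit = $5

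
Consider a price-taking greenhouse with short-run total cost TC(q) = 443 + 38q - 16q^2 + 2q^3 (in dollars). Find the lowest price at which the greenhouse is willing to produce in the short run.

The firm shuts down when price falls below the minimum of average variable cost. AVC = VC/q = 38 - 16q + 2q^2.
At the minimum of AVC, MC = AVC. MC = 38 - 32q + 6q^2; setting MC = AVC gives 4q^2 - 16q = 0, so q = 4. min AVC = 6.
So the shutdown price is $6.

$6 per unit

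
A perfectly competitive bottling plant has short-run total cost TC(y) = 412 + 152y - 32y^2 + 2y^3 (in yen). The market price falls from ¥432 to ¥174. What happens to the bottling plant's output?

Output falls from 14 to 11

MC = 152 - 64y + 6y^2; the shutdown threshold is min AVC = ¥24 (at y = 8).
With P = ¥432 above the shutdown price, P = MC gives y = 14.
At P = ¥174 ≥ min AVC, set P = MC: y = 11. The firm stays open but cuts output.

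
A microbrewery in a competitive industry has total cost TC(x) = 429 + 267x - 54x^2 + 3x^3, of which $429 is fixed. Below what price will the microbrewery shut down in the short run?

$24 per unit

The shutdown price is the minimum of AVC. VC = 267x - 54x^2 + 3x^3, so AVC = 267 - 54x + 3x^2.
At the minimum of AVC, MC = AVC. MC = 267 - 108x + 9x^2; setting MC = AVC gives 6x^2 - 54x = 0, so x = 9. min AVC = 24.
The firm shuts down for any P below $24.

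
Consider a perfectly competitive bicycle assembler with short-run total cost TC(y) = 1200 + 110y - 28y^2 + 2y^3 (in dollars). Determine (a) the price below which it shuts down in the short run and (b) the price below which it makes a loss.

AVC = 110 - 28y + 2y^2; minimized at y = 7, giving min AVC = $12. That is the shutdown price.
ATC = 1200/y + 110 - 28y + 2y^2. Setting dATC/dy = −1200/y^2 − 28 + 4y = 0 gives y = 10 (since 4·10^3 − 28·10^2 = 1200).
min ATC = 1200/10 + 110 − 28·10 + 2·10^2 = $150. That is the break-even price.
For $12 ≤ P < $150 the firm produces at a loss; below $12 it shuts down.

Shutdown price = $12; break-even price = $150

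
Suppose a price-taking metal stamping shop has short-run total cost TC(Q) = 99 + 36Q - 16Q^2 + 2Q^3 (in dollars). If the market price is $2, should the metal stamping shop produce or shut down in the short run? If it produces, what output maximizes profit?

From TC, MC = TC'(Q) = 36 - 32Q + 6Q^2 and AVC = VC/Q = 36 - 16Q + 2Q^2.
AVC hits its minimum where MC = AVC, at Q = 4, giving min AVC = 36 - 16·4 + 2·4^2 = $4.
Since P = $2 < min AVC = $4, price fails to cover variable cost at any output.
The firm minimizes its loss by shutting down and losing only its fixed cost of $99.

Shut down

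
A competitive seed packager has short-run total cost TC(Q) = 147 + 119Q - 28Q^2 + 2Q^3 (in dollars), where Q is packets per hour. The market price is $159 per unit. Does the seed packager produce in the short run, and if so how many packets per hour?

Produce at Q = 10

Strip out fixed cost: VC = 119Q - 28Q^2 + 2Q^3. Then AVC = 119 - 28Q + 2Q^2 and MC = 119 - 56Q + 6Q^2.
The AVC parabola has its vertex at Q = 28/4 = 7, where AVC = 119 - 28·7 + 2·7^2 = $21.
Since P = $159 ≥ min AVC = $21, price covers variable cost and the firm should produce.
Set P = MC: 159 = 119 - 56Q + 6Q^2 → -40 - 56Q + 6Q^2 = 0. The roots are Q = -2/3 and Q = 10; the profit-maximizing output is on the rising part of MC, so Q* = 10.
Check: AVC at Q = 10 is $39 ≤ P, so revenue covers variable cost.
Profit = P·Q − TC = 159·10 − 537 = $1053.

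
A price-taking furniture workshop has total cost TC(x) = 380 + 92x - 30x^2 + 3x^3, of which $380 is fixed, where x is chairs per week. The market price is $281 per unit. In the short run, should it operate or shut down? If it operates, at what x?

Produce at x = 9

Strip out fixed cost: VC = 92x - 30x^2 + 3x^3. Then AVC = 92 - 30x + 3x^2 and MC = 92 - 60x + 9x^2.
AVC is minimized where dAVC/dx = -30 + 6x = 0, at x = 5; min AVC = 92 - 30·5 + 3·5^2 = $17.
P = $281 exceeds min AVC = $17, so the firm stays open.
Solving P = MC: -189 - 60x + 9x^2 = 0 ⇒ x = -7/3 or 9. On the upward-sloping branch, x* = 9.
Check: AVC at x = 9 is $65 ≤ P, so revenue covers variable cost.
Profit = P·x − TC = 281·9 − 965 = $1564.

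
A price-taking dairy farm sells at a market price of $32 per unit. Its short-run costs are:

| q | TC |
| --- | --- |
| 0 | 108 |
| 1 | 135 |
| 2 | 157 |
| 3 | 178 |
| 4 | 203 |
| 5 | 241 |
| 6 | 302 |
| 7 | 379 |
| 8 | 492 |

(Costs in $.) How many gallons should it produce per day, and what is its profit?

Compute π = P·q − TC at each output: q=0: -108; q=1: -103; q=2: -93; q=3: -82; q=4: -75; q=5: -81; q=6: -110; q=7: -155; q=8: -236.
Profit is maximized at q = 4. AVC there is 95/4 = $23.75 ≤ P, so producing beats shutting down (which would give -$108).

q = 4; profit = -$75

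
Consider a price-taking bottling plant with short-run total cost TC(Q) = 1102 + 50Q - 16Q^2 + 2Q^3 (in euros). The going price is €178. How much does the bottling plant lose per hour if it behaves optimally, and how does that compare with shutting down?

AVC = 50 - 16Q + 2Q^2; min AVC = €18 at Q = 4. Since P = €178 ≥ min AVC, the firm produces.
With MC = 50 - 32Q + 6Q^2, P = MC on the upward-sloping part at Q* = 8.
TR = 178·8 = 1424. TC = 1102 + 400 = 1502. Profit = 1424 − 1502 = -€78.
Shutting down would mean losing the fixed cost of €1102, so operating at a loss of €78 is better by €1024.

Profit = -€78 at Q = 8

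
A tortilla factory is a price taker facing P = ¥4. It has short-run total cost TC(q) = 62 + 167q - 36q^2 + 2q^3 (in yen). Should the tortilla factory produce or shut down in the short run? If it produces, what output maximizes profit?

Shut down

Variable cost is VC = 167q - 36q^2 + 2q^3, so AVC = VC/q = 167 - 36q + 2q^2 and MC = dTC/dq = 167 - 72q + 6q^2.
The AVC parabola has its vertex at q = 36/4 = 9, where AVC = 167 - 36·9 + 2·9^2 = ¥5.
P = ¥4 lies below min AVC = ¥5; no output level covers variable cost.
Shutting down limits the loss to fixed cost, ¥62.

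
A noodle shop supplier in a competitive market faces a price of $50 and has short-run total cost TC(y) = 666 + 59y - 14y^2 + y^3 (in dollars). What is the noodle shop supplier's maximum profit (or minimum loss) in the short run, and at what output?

AVC = 59 - 14y + y^2; min AVC = $10 at y = 7. Since P = $50 ≥ min AVC, the firm produces.
With MC = 59 - 28y + 3y^2, P = MC on the upward-sloping part at y* = 9.
TR = 50·9 = 450. TC = 666 + 126 = 792. Profit = 450 − 792 = -$342.
That loss of $342 beats the $666 the firm would lose by shutting down; producing recovers $324 of fixed cost.

Profit = -$342 at y = 9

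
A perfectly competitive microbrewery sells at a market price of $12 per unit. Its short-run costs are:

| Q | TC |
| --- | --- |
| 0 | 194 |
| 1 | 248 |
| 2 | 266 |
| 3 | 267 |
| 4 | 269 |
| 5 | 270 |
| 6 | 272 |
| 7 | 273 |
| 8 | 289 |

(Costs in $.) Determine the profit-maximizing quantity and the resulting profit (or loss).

Tabulate TR − TC: Q=0: -194; Q=1: -236; Q=2: -242; Q=3: -231; Q=4: -221; Q=5: -210; Q=6: -200; Q=7: -189; Q=8: -193.
Profit is maximized at Q = 7. AVC there is 79/7 = $11.29 ≤ P, so producing beats shutting down (which would give -$194).

Q = 7; profit = -$189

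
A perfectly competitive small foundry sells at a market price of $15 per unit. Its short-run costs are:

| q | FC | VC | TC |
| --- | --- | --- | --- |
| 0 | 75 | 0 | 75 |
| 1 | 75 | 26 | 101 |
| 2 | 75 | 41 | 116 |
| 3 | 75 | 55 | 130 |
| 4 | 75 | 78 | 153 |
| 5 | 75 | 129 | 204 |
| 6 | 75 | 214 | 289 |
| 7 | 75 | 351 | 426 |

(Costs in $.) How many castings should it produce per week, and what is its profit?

q = 0 (shut down); profit = -$75

Compute π = P·q − TC at each output: q=0: -75; q=1: -86; q=2: -86; q=3: -85; q=4: -93; q=5: -129; q=6: -199; q=7: -321.
Profit is highest at q = 0. Equivalently, the lowest AVC in the table is 55/3 ≈ $18.33 at q = 3, and P = $15 falls below it — price never covers variable cost, so the firm shuts down and loses only its fixed cost.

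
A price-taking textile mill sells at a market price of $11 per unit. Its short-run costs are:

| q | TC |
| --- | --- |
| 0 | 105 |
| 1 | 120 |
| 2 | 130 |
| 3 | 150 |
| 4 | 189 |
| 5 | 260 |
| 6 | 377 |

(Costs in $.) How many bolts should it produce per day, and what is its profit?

q = 0 (shut down); profit = -$105

Profit at each row (π = 11q − TC): q=0: -105; q=1: -109; q=2: -108; q=3: -117; q=4: -145; q=5: -205; q=6: -311.
Profit is highest at q = 0. Equivalently, the lowest AVC in the table is 25/2 ≈ $12.50 at q = 2, and P = $11 falls below it — price never covers variable cost, so the firm shuts down and loses only its fixed cost.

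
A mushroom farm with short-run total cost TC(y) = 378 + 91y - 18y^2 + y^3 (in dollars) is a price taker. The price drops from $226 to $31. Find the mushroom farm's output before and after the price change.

AVC = 91 - 18y + y^2, minimized at y = 9 where min AVC = $10. MC = 91 - 36y + 3y^2.
At P = $226 ≥ min AVC, set P = MC on the rising branch: y = 15.
At P = $31 ≥ min AVC, set P = MC: y = 10. The firm stays open but cuts output.

Output falls from 15 to 10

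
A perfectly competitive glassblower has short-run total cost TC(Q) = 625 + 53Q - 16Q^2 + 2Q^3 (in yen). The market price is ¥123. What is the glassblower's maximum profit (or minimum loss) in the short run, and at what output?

AVC = 53 - 16Q + 2Q^2; min AVC = ¥21 at Q = 4. Since P = ¥123 ≥ min AVC, the firm produces.
MC = 53 - 32Q + 6Q^2. Setting P = MC and taking the root on the rising branch gives Q* = 7.
TR = 123·7 = 861. TC = 625 + 273 = 898. Profit = 861 − 898 = -¥37.
Shutting down would mean losing the fixed cost of ¥625, so operating at a loss of ¥37 is better by ¥588.

Profit = -¥37 at Q = 7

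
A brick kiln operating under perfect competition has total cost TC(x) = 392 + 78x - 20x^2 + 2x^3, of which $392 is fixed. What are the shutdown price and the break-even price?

Shutdown price = min AVC. AVC = 78 - 20x + 2x^2, with vertex at x = 5 and minimum $28.
ATC = 392/x + 78 - 20x + 2x^2. Setting dATC/dx = −392/x^2 − 20 + 4x = 0 gives x = 7 (since 4·7^3 − 20·7^2 = 392).
min ATC = 392/7 + 78 − 20·7 + 2·7^2 = $92. That is the break-even price.
Between these two prices the firm operates at a loss; above $92 it earns a profit.

Shutdown price = $28; break-even price = $92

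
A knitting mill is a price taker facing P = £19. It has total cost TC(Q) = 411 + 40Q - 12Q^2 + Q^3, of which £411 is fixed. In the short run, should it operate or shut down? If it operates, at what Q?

Variable cost is VC = 40Q - 12Q^2 + Q^3, so AVC = VC/Q = 40 - 12Q + Q^2 and MC = dTC/dQ = 40 - 24Q + 3Q^2.
AVC hits its minimum where MC = AVC, at Q = 6, giving min AVC = 40 - 12·6 + 6^2 = £4.
Because £19 ≥ £4, revenue can cover variable cost; the firm operates.
Solving P = MC: 21 - 24Q + 3Q^2 = 0 ⇒ Q = 1 or 7. On the upward-sloping branch, Q* = 7.
Check: AVC at Q = 7 is £5 ≤ P, so revenue covers variable cost.
Profit = P·Q − TC = 19·7 − 446 = -£313, a loss, but smaller than the £411 fixed cost the firm would lose by shutting down.

Produce at Q = 7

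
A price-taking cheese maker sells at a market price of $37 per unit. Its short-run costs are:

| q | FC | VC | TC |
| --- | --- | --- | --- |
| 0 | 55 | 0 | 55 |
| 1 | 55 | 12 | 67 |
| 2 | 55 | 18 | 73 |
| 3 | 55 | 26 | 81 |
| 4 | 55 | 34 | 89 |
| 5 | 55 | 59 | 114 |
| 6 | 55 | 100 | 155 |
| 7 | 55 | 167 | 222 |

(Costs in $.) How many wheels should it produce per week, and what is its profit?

Profit at each row (π = 37q − TC): q=0: -55; q=1: -30; q=2: 1; q=3: 30; q=4: 59; q=5: 71; q=6: 67; q=7: 37.
Profit is maximized at q = 5. AVC there is 59/5 = $11.80 ≤ P, so producing beats shutting down (which would give -$55).

q = 5; profit = $71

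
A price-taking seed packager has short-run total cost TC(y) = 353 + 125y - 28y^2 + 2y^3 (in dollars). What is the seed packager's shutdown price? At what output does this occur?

The firm shuts down when price falls below the minimum of average variable cost. AVC = VC/y = 125 - 28y + 2y^2.
At the minimum of AVC, MC = AVC. MC = 125 - 56y + 6y^2; setting MC = AVC gives 4y^2 - 28y = 0, so y = 7. min AVC = 27.
So the shutdown price is $27.

$27 per unit, at y = 7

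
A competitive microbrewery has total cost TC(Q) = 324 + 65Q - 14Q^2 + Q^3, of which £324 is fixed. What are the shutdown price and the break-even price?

AVC = 65 - 14Q + Q^2; minimized at Q = 7, giving min AVC = £16. That is the shutdown price.
ATC = 324/Q + 65 - 14Q + Q^2. Setting dATC/dQ = −324/Q^2 − 14 + 2Q = 0 gives Q = 9 (since 2·9^3 − 14·9^2 = 324).
min ATC = 324/9 + 65 − 14·9 + 9^2 = £56. That is the break-even price.
For £16 ≤ P < £56 the firm produces at a loss; below £16 it shuts down.

Shutdown price = £16; break-even price = £56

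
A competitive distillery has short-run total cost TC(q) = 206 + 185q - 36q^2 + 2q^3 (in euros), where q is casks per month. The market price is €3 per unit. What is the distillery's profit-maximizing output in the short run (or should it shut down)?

Shut down

Variable cost is VC = 185q - 36q^2 + 2q^3, so AVC = VC/q = 185 - 36q + 2q^2 and MC = dTC/dq = 185 - 72q + 6q^2.
The AVC parabola has its vertex at q = 36/4 = 9, where AVC = 185 - 36·9 + 2·9^2 = €23.
Since P = €3 < min AVC = €23, price fails to cover variable cost at any output.
Shutting down limits the loss to fixed cost, €206.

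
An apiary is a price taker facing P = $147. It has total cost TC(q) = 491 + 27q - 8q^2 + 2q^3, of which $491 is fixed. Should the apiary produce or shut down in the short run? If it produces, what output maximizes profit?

Produce at q = 6

From TC, MC = TC'(q) = 27 - 16q + 6q^2 and AVC = VC/q = 27 - 8q + 2q^2.
AVC is minimized where dAVC/dq = -8 + 4q = 0, at q = 2; min AVC = 27 - 8·2 + 2·2^2 = $19.
Since P = $147 ≥ min AVC = $19, price covers variable cost and the firm should produce.
P = MC gives -120 - 16q + 6q^2 = 0, with roots -10/3 and 6. Take the larger (rising MC): q* = 6.
Check: AVC at q = 6 is $51 ≤ P, so revenue covers variable cost.
Profit = P·q − TC = 147·6 − 797 = $85.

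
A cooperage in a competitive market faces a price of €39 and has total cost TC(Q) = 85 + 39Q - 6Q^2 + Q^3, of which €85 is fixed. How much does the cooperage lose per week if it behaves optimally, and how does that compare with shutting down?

Profit = -€53 at Q = 4

AVC = 39 - 6Q + Q^2; min AVC = €30 at Q = 3. Since P = €39 ≥ min AVC, the firm produces.
MC = 39 - 12Q + 3Q^2. Setting P = MC and taking the root on the rising branch gives Q* = 4.
TR = 39·4 = 156. TC = 85 + 124 = 209. Profit = 156 − 209 = -€53.
By producing, the firm covers all variable cost plus €32 of fixed cost; shutting down would lose the full €85.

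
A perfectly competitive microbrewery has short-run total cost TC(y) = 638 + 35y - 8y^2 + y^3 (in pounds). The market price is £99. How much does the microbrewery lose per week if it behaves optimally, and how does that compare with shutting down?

AVC = 35 - 8y + y^2; min AVC = £19 at y = 4. Since P = £99 ≥ min AVC, the firm produces.
With MC = 35 - 16y + 3y^2, P = MC on the upward-sloping part at y* = 8.
TR = 99·8 = 792. TC = 638 + 280 = 918. Profit = 792 − 918 = -£126.
That loss of £126 beats the £638 the firm would lose by shutting down; producing recovers £512 of fixed cost.

Profit = -£126 at y = 8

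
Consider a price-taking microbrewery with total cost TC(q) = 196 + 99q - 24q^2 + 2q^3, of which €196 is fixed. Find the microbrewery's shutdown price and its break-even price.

Shutdown price = €27; break-even price = €57

Shutdown price = min AVC. AVC = 99 - 24q + 2q^2, with vertex at q = 6 and minimum €27.
ATC = 196/q + 99 - 24q + 2q^2. Setting dATC/dq = −196/q^2 − 24 + 4q = 0 gives q = 7 (since 4·7^3 − 24·7^2 = 196).
min ATC = 196/7 + 99 − 24·7 + 2·7^2 = €57. That is the break-even price.
Between these two prices the firm operates at a loss; above €57 it earns a profit.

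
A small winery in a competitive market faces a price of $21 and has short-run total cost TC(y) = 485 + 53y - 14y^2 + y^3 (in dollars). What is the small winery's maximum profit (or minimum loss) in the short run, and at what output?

AVC = 53 - 14y + y^2; min AVC = $4 at y = 7. Since P = $21 ≥ min AVC, the firm produces.
With MC = 53 - 28y + 3y^2, P = MC on the upward-sloping part at y* = 8.
TR = 21·8 = 168. TC = 485 + 40 = 525. Profit = 168 − 525 = -$357.
That loss of $357 beats the $485 the firm would lose by shutting down; producing recovers $128 of fixed cost.

Profit = -$357 at y = 8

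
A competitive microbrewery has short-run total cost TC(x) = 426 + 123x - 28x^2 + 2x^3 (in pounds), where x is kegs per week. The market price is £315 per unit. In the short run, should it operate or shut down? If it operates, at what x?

Variable cost is VC = 123x - 28x^2 + 2x^3, so AVC = VC/x = 123 - 28x + 2x^2 and MC = dTC/dx = 123 - 56x + 6x^2.
The AVC parabola has its vertex at x = 28/4 = 7, where AVC = 123 - 28·7 + 2·7^2 = £25.
Since P = £315 ≥ min AVC = £25, price covers variable cost and the firm should produce.
Set P = MC: 315 = 123 - 56x + 6x^2 → -192 - 56x + 6x^2 = 0. The roots are x = -8/3 and x = 12; the profit-maximizing output is on the rising part of MC, so x* = 12.
Check: AVC at x = 12 is £75 ≤ P, so revenue covers variable cost.
Profit = P·x − TC = 315·12 − 1326 = £2454.

Produce at x = 12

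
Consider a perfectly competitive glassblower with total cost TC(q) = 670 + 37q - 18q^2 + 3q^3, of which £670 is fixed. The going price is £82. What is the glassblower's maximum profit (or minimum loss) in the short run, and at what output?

Profit = -£370 at q = 5

AVC = 37 - 18q + 3q^2; min AVC = £10 at q = 3. Since P = £82 ≥ min AVC, the firm produces.
With MC = 37 - 36q + 9q^2, P = MC on the upward-sloping part at q* = 5.
TR = 82·5 = 410. TC = 670 + 110 = 780. Profit = 410 − 780 = -£370.
Shutting down would mean losing the fixed cost of £670, so operating at a loss of £370 is better by £300.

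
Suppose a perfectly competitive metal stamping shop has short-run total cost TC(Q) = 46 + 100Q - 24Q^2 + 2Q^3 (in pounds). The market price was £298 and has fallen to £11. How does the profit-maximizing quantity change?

AVC = 100 - 24Q + 2Q^2, minimized at Q = 6 where min AVC = £28. MC = 100 - 48Q + 6Q^2.
With P = £298 above the shutdown price, P = MC gives Q = 11.
At P = £11 < min AVC = £28, price no longer covers variable cost at any output, so the firm shuts down: Q = 0.

Output falls from 11 to 0 (the firm shuts down)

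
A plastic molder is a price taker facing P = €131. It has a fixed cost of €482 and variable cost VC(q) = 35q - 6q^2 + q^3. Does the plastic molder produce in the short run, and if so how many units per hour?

Produce at q = 8

Variable cost is VC = 35q - 6q^2 + q^3, so AVC = VC/q = 35 - 6q + q^2 and MC = dTC/dq = 35 - 12q + 3q^2.
The AVC parabola has its vertex at q = 6/2 = 3, where AVC = 35 - 6·3 + 3^2 = €26.
P = €131 exceeds min AVC = €26, so the firm stays open.
Set P = MC: 131 = 35 - 12q + 3q^2 → -96 - 12q + 3q^2 = 0. The roots are q = -4 and q = 8; the profit-maximizing output is on the rising part of MC, so q* = 8.
Check: AVC at q = 8 is €51 ≤ P, so revenue covers variable cost.
Profit = P·q − TC = 131·8 − 890 = €158.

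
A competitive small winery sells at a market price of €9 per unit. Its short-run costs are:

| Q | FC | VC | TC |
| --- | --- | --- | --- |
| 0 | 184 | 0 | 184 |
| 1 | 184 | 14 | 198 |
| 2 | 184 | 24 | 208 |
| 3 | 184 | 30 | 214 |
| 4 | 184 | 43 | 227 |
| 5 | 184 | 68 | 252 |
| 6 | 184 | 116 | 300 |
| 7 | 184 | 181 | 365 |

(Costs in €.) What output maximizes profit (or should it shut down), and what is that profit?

Q = 0 (shut down); profit = -€184

Profit at each row (π = 9Q − TC): Q=0: -184; Q=1: -189; Q=2: -190; Q=3: -187; Q=4: -191; Q=5: -207; Q=6: -246; Q=7: -302.
Profit is highest at Q = 0. Equivalently, the lowest AVC in the table is 30/3 ≈ €10 at Q = 3, and P = €9 falls below it — price never covers variable cost, so the firm shuts down and loses only its fixed cost.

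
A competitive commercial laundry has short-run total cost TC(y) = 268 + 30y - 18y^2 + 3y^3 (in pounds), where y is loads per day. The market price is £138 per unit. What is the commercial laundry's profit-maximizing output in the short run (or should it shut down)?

Produce at y = 6

Variable cost is VC = 30y - 18y^2 + 3y^3, so AVC = VC/y = 30 - 18y + 3y^2 and MC = dTC/dy = 30 - 36y + 9y^2.
AVC is minimized where dAVC/dy = -18 + 6y = 0, at y = 3; min AVC = 30 - 18·3 + 3·3^2 = £3.
Because £138 ≥ £3, revenue can cover variable cost; the firm operates.
P = MC gives -108 - 36y + 9y^2 = 0, with roots -2 and 6. Take the larger (rising MC): y* = 6.
Check: AVC at y = 6 is £30 ≤ P, so revenue covers variable cost.
Profit = P·y − TC = 138·6 − 448 = £380.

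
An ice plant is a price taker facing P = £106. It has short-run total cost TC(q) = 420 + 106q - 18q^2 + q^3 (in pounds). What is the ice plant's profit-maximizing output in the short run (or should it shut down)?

Variable cost is VC = 106q - 18q^2 + q^3, so AVC = VC/q = 106 - 18q + q^2 and MC = dTC/dq = 106 - 36q + 3q^2.
AVC hits its minimum where MC = AVC, at q = 9, giving min AVC = 106 - 18·9 + 9^2 = £25.
Because £106 ≥ £25, revenue can cover variable cost; the firm operates.
Set P = MC: 106 = 106 - 36q + 3q^2 → -36q + 3q^2 = 0. The roots are q = 0 and q = 12; the profit-maximizing output is on the rising part of MC, so q* = 12.
Check: AVC at q = 12 is £34 ≤ P, so revenue covers variable cost.
Profit = P·q − TC = 106·12 − 828 = £444.

Produce at q = 12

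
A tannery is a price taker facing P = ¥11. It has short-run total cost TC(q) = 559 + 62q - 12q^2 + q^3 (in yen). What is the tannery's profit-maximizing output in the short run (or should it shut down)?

Shut down

Variable cost is VC = 62q - 12q^2 + q^3, so AVC = VC/q = 62 - 12q + q^2 and MC = dTC/dq = 62 - 24q + 3q^2.
AVC hits its minimum where MC = AVC, at q = 6, giving min AVC = 62 - 12·6 + 6^2 = ¥26.
Since P = ¥11 < min AVC = ¥26, price fails to cover variable cost at any output.
Best response: produce nothing and absorb the ¥559 fixed cost.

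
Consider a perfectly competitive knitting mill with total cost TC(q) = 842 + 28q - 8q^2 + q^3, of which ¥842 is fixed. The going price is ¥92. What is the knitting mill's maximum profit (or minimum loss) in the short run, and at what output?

AVC = 28 - 8q + q^2 has its minimum ¥12 at q = 4; price ¥92 clears that bar, so the firm operates.
MC = 28 - 16q + 3q^2. Setting P = MC and taking the root on the rising branch gives q* = 8.
TR = 92·8 = 736. TC = 842 + 224 = 1066. Profit = 736 − 1066 = -¥330.
By producing, the firm covers all variable cost plus ¥512 of fixed cost; shutting down would lose the full ¥842.

Profit = -¥330 at q = 8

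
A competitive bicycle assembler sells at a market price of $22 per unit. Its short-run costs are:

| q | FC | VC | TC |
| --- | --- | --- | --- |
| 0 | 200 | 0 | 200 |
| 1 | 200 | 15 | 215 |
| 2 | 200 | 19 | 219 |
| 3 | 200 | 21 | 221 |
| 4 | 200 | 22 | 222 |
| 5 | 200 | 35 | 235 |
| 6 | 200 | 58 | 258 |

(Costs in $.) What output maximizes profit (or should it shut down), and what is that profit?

q = 5; profit = -$125

Profit at each row (π = 22q − TC): q=0: -200; q=1: -193; q=2: -175; q=3: -155; q=4: -134; q=5: -125; q=6: -126.
Profit is maximized at q = 5. AVC there is 35/5 = $7 ≤ P, so producing beats shutting down (which would give -$200).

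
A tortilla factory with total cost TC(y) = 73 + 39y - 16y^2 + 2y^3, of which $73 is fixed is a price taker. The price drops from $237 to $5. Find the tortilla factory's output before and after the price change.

AVC = 39 - 16y + 2y^2, minimized at y = 4 where min AVC = $7. MC = 39 - 32y + 6y^2.
At P = $237 ≥ min AVC, set P = MC on the rising branch: y = 9.
At P = $5 < min AVC = $7, price no longer covers variable cost at any output, so the firm shuts down: y = 0.

Output falls from 9 to 0 (the firm shuts down)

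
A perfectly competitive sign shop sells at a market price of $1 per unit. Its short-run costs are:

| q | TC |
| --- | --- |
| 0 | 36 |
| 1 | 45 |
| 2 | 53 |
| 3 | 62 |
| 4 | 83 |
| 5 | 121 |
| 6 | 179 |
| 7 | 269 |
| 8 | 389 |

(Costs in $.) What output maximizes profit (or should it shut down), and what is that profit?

q = 0 (shut down); profit = -$36

Tabulate TR − TC: q=0: -36; q=1: -44; q=2: -51; q=3: -59; q=4: -79; q=5: -116; q=6: -173; q=7: -262; q=8: -381.
Profit is highest at q = 0. Equivalently, the lowest AVC in the table is 17/2 ≈ $8.50 at q = 2, and P = $1 falls below it — price never covers variable cost, so the firm shuts down and loses only its fixed cost.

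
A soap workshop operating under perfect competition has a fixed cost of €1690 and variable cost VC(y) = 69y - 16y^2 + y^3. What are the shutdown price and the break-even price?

AVC = 69 - 16y + y^2; minimized at y = 8, giving min AVC = €5. That is the shutdown price.
ATC = 1690/y + 69 - 16y + y^2. Setting dATC/dy = −1690/y^2 − 16 + 2y = 0 gives y = 13 (since 2·13^3 − 16·13^2 = 1690).
min ATC = 1690/13 + 69 − 16·13 + 13^2 = €160. That is the break-even price.
Between these two prices the firm operates at a loss; above €160 it earns a profit.

Shutdown price = €5; break-even price = €160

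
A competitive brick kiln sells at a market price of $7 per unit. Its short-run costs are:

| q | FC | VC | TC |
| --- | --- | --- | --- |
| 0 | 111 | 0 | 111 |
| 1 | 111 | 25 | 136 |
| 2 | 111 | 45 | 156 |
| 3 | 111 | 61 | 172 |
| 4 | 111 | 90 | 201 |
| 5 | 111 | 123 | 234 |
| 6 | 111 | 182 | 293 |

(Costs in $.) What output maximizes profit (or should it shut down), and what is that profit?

Tabulate TR − TC: q=0: -111; q=1: -129; q=2: -142; q=3: -151; q=4: -173; q=5: -199; q=6: -251.
Profit is highest at q = 0. Equivalently, the lowest AVC in the table is 61/3 ≈ $20.33 at q = 3, and P = $7 falls below it — price never covers variable cost, so the firm shuts down and loses only its fixed cost.

q = 0 (shut down); profit = -$111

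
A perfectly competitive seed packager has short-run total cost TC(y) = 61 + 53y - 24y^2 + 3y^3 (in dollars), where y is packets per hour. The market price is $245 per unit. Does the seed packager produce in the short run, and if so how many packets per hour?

Produce at y = 8

Variable cost is VC = 53y - 24y^2 + 3y^3, so AVC = VC/y = 53 - 24y + 3y^2 and MC = dTC/dy = 53 - 48y + 9y^2.
AVC is minimized where dAVC/dy = -24 + 6y = 0, at y = 4; min AVC = 53 - 24·4 + 3·4^2 = $5.
Because $245 ≥ $5, revenue can cover variable cost; the firm operates.
Solving P = MC: -192 - 48y + 9y^2 = 0 ⇒ y = -8/3 or 8. On the upward-sloping branch, y* = 8.
Check: AVC at y = 8 is $53 ≤ P, so revenue covers variable cost.
Profit = P·y − TC = 245·8 − 485 = $1475.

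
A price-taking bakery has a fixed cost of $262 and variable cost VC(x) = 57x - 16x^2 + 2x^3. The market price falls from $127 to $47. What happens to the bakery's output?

AVC = 57 - 16x + 2x^2, minimized at x = 4 where min AVC = $25. MC = 57 - 32x + 6x^2.
With P = $127 above the shutdown price, P = MC gives x = 7.
At P = $47 ≥ min AVC, set P = MC: x = 5. The firm stays open but cuts output.

Output falls from 7 to 5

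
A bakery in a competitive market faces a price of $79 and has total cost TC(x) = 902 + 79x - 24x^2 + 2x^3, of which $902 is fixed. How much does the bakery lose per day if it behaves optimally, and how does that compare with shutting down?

Profit = -$390 at x = 8

AVC = 79 - 24x + 2x^2 has its minimum $7 at x = 6; price $79 clears that bar, so the firm operates.
With MC = 79 - 48x + 6x^2, P = MC on the upward-sloping part at x* = 8.
TR = 79·8 = 632. TC = 902 + 120 = 1022. Profit = 632 − 1022 = -$390.
Shutting down would mean losing the fixed cost of $902, so operating at a loss of $390 is better by $512.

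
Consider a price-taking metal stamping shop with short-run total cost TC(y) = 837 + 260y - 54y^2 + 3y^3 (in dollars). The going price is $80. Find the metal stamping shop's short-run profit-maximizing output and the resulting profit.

AVC = 260 - 54y + 3y^2 has its minimum $17 at y = 9; price $80 clears that bar, so the firm operates.
MC = 260 - 108y + 9y^2. Setting P = MC and taking the root on the rising branch gives y* = 10.
TR = 80·10 = 800. TC = 837 + 200 = 1037. Profit = 800 − 1037 = -$237.
That loss of $237 beats the $837 the firm would lose by shutting down; producing recovers $600 of fixed cost.

Profit = -$237 at y = 10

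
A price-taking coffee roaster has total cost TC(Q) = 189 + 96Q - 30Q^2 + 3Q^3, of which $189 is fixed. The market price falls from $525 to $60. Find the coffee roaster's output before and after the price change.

Output falls from 11 to 6

MC = 96 - 60Q + 9Q^2; the shutdown threshold is min AVC = $21 (at Q = 5).
At P = $525 ≥ min AVC, set P = MC on the rising branch: Q = 11.
At P = $60 ≥ min AVC, set P = MC: Q = 6. The firm stays open but cuts output.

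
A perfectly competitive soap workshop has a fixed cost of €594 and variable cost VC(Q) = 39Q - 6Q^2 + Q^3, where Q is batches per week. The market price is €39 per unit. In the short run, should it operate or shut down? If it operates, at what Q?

From TC, MC = TC'(Q) = 39 - 12Q + 3Q^2 and AVC = VC/Q = 39 - 6Q + Q^2.
AVC is minimized where dAVC/dQ = -6 + 2Q = 0, at Q = 3; min AVC = 39 - 6·3 + 3^2 = €30.
Because €39 ≥ €30, revenue can cover variable cost; the firm operates.
Set P = MC: 39 = 39 - 12Q + 3Q^2 → -12Q + 3Q^2 = 0. The roots are Q = 0 and Q = 4; the profit-maximizing output is on the rising part of MC, so Q* = 4.
Check: AVC at Q = 4 is €31 ≤ P, so revenue covers variable cost.
Profit = P·Q − TC = 39·4 − 718 = -€562, a loss, but smaller than the €594 fixed cost the firm would lose by shutting down.

Produce at Q = 4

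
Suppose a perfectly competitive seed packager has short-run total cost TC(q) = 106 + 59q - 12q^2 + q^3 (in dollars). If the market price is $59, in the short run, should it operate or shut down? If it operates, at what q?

Produce at q = 8

Strip out fixed cost: VC = 59q - 12q^2 + q^3. Then AVC = 59 - 12q + q^2 and MC = 59 - 24q + 3q^2.
The AVC parabola has its vertex at q = 12/2 = 6, where AVC = 59 - 12·6 + 6^2 = $23.
P = $59 exceeds min AVC = $23, so the firm stays open.
Set P = MC: 59 = 59 - 24q + 3q^2 → -24q + 3q^2 = 0. The roots are q = 0 and q = 8; the profit-maximizing output is on the rising part of MC, so q* = 8.
Check: AVC at q = 8 is $27 ≤ P, so revenue covers variable cost.
Profit = P·q − TC = 59·8 − 322 = $150.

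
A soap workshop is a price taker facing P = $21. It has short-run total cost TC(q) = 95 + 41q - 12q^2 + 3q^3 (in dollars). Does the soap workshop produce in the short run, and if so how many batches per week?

Shut down

Strip out fixed cost: VC = 41q - 12q^2 + 3q^3. Then AVC = 41 - 12q + 3q^2 and MC = 41 - 24q + 9q^2.
AVC hits its minimum where MC = AVC, at q = 2, giving min AVC = 41 - 12·2 + 3·2^2 = $29.
P = $21 lies below min AVC = $29; no output level covers variable cost.
Best response: produce nothing and absorb the $95 fixed cost.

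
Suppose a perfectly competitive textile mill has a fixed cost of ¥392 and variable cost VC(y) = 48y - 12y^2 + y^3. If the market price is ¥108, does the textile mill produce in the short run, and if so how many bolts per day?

Produce at y = 10

From TC, MC = TC'(y) = 48 - 24y + 3y^2 and AVC = VC/y = 48 - 12y + y^2.
AVC hits its minimum where MC = AVC, at y = 6, giving min AVC = 48 - 12·6 + 6^2 = ¥12.
Since P = ¥108 ≥ min AVC = ¥12, price covers variable cost and the firm should produce.
Solving P = MC: -60 - 24y + 3y^2 = 0 ⇒ y = -2 or 10. On the upward-sloping branch, y* = 10.
Check: AVC at y = 10 is ¥28 ≤ P, so revenue covers variable cost.
Profit = P·y − TC = 108·10 − 672 = ¥408.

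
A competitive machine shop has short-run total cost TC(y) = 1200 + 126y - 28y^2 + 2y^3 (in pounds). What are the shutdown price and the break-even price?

Shutdown price = min AVC. AVC = 126 - 28y + 2y^2, with vertex at y = 7 and minimum £28.
ATC = 1200/y + 126 - 28y + 2y^2. Setting dATC/dy = −1200/y^2 − 28 + 4y = 0 gives y = 10 (since 4·10^3 − 28·10^2 = 1200).
min ATC = 1200/10 + 126 − 28·10 + 2·10^2 = £166. That is the break-even price.
Between these two prices the firm operates at a loss; above £166 it earns a profit.

Shutdown price = £28; break-even price = £166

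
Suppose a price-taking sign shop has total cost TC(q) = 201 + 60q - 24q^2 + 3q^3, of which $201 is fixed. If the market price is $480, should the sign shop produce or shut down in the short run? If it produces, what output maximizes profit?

Variable cost is VC = 60q - 24q^2 + 3q^3, so AVC = VC/q = 60 - 24q + 3q^2 and MC = dTC/dq = 60 - 48q + 9q^2.
AVC is minimized where dAVC/dq = -24 + 6q = 0, at q = 4; min AVC = 60 - 24·4 + 3·4^2 = $12.
Since P = $480 ≥ min AVC = $12, price covers variable cost and the firm should produce.
P = MC gives -420 - 48q + 9q^2 = 0, with roots -14/3 and 10. Take the larger (rising MC): q* = 10.
Check: AVC at q = 10 is $120 ≤ P, so revenue covers variable cost.
Profit = P·q − TC = 480·10 − 1401 = $3399.

Produce at q = 10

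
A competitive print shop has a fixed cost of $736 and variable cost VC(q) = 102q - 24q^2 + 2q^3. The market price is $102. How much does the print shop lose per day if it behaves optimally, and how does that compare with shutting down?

Profit = -$224 at q = 8

AVC = 102 - 24q + 2q^2; min AVC = $30 at q = 6. Since P = $102 ≥ min AVC, the firm produces.
MC = 102 - 48q + 6q^2. Setting P = MC and taking the root on the rising branch gives q* = 8.
TR = 102·8 = 816. TC = 736 + 304 = 1040. Profit = 816 − 1040 = -$224.
Shutting down would mean losing the fixed cost of $736, so operating at a loss of $224 is better by $512.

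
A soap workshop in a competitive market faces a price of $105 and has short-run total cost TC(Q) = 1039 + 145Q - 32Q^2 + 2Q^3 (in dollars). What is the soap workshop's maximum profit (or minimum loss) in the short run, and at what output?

Profit = -$239 at Q = 10

AVC = 145 - 32Q + 2Q^2 has its minimum $17 at Q = 8; price $105 clears that bar, so the firm operates.
With MC = 145 - 64Q + 6Q^2, P = MC on the upward-sloping part at Q* = 10.
TR = 105·10 = 1050. TC = 1039 + 250 = 1289. Profit = 1050 − 1289 = -$239.
By producing, the firm covers all variable cost plus $800 of fixed cost; shutting down would lose the full $1039.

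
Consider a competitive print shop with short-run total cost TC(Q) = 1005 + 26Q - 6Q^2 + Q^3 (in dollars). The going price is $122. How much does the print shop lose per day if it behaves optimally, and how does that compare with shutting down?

AVC = 26 - 6Q + Q^2 has its minimum $17 at Q = 3; price $122 clears that bar, so the firm operates.
With MC = 26 - 12Q + 3Q^2, P = MC on the upward-sloping part at Q* = 8.
TR = 122·8 = 976. TC = 1005 + 336 = 1341. Profit = 976 − 1341 = -$365.
That loss of $365 beats the $1005 the firm would lose by shutting down; producing recovers $640 of fixed cost.

Profit = -$365 at Q = 8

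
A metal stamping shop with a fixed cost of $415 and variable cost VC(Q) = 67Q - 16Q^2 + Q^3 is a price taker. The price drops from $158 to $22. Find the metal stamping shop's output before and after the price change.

Output falls from 13 to 9

AVC = 67 - 16Q + Q^2, minimized at Q = 8 where min AVC = $3. MC = 67 - 32Q + 3Q^2.
At P = $158 ≥ min AVC, set P = MC on the rising branch: Q = 13.
At P = $22 ≥ min AVC, set P = MC: Q = 9. The firm stays open but cuts output.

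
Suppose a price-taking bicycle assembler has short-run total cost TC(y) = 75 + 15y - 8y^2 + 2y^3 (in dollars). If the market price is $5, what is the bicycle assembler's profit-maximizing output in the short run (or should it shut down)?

Variable cost is VC = 15y - 8y^2 + 2y^3, so AVC = VC/y = 15 - 8y + 2y^2 and MC = dTC/dy = 15 - 16y + 6y^2.
The AVC parabola has its vertex at y = 8/4 = 2, where AVC = 15 - 8·2 + 2·2^2 = $7.
With P < min AVC ($5 < $7), every unit sold adds to the loss.
Best response: produce nothing and absorb the $75 fixed cost.

Shut down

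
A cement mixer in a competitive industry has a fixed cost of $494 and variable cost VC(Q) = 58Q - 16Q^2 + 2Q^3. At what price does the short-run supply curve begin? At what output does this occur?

The firm shuts down when price falls below the minimum of average variable cost. AVC = VC/Q = 58 - 16Q + 2Q^2.
dAVC/dQ = -16 + 4Q = 0 gives Q = 4. min AVC = 58 - 16·4 + 2·4^2 = 26.
For P < $26 the firm produces nothing.

$26 per unit, at Q = 4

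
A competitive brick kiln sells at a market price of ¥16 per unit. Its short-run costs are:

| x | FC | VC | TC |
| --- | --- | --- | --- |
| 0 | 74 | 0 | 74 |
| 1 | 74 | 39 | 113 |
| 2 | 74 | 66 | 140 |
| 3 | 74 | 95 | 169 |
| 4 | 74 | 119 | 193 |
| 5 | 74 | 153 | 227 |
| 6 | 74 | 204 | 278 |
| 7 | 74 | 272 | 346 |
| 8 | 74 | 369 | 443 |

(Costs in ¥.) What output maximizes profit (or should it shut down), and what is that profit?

x = 0 (shut down); profit = -¥74

Compute π = P·x − TC at each output: x=0: -74; x=1: -97; x=2: -108; x=3: -121; x=4: -129; x=5: -147; x=6: -182; x=7: -234; x=8: -315.
Profit is highest at x = 0. Equivalently, the lowest AVC in the table is 119/4 ≈ ¥29.75 at x = 4, and P = ¥16 falls below it — price never covers variable cost, so the firm shuts down and loses only its fixed cost.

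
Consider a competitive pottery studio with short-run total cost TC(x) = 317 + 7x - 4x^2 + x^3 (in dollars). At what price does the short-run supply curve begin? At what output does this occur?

$3 per unit, at x = 2

The shutdown price is the minimum of AVC. VC = 7x - 4x^2 + x^3, so AVC = 7 - 4x + x^2.
At the minimum of AVC, MC = AVC. MC = 7 - 8x + 3x^2; setting MC = AVC gives 2x^2 - 4x = 0, so x = 2. min AVC = 3.
For P < $3 the firm produces nothing.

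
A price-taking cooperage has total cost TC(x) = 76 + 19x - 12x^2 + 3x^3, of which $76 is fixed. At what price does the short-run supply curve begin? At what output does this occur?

The firm shuts down when price falls below the minimum of average variable cost. AVC = VC/x = 19 - 12x + 3x^2.
At the minimum of AVC, MC = AVC. MC = 19 - 24x + 9x^2; setting MC = AVC gives 6x^2 - 12x = 0, so x = 2. min AVC = 7.
The firm shuts down for any P below $7.

$7 per unit, at x = 2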